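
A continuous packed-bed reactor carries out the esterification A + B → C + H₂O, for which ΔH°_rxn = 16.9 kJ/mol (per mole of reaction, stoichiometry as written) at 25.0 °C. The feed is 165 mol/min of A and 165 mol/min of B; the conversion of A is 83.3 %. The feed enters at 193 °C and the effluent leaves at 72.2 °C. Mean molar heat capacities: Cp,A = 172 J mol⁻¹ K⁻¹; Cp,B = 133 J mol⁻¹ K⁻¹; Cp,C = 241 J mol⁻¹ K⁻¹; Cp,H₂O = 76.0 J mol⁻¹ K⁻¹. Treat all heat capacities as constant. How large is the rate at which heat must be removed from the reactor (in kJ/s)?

Q_out = 61.3 kJ/s

Extent of reaction ξ = 0.833 × 165 = 137.44 mol/min
Reaction term: ξ·ΔH°_rxn = 137.44 × 16.9 = 2322.8 kJ/min
Sensible, feed 193→25 °C: -8454.6 kJ/min
Outlet flows (mol/min): A 27.555, B 27.555, C 137.44, H₂O 137.44
Sensible, products 25→72.2 °C: 2453.2 kJ/min
Q = ΔH = -3678.6 kJ/min = -61.31 kW
Heat removed = 61.31 kJ/s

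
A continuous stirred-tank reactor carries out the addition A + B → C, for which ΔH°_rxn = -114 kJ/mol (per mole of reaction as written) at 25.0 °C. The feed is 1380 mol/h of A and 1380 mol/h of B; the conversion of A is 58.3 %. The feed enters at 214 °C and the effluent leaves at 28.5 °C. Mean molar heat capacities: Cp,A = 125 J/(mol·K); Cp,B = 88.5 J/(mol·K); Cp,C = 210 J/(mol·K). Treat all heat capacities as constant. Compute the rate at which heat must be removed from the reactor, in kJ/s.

Q_out = 40.7 kJ/s

Extent of reaction ξ = 0.583 × 1380 = 804.54 mol/h
Reaction term: ξ·ΔH°_rxn = 804.54 × -114 = -91718 kJ/h
Sensible, feed 214→25 °C: -55685 kJ/h
Outlet flows (mol/h): A 575.46, B 575.46, C 804.54
Sensible, products 25→28.5 °C: 1021.3 kJ/h
Q = ΔH = -146380 kJ/h = -40.661 kW
Heat removed = 40.661 kJ/s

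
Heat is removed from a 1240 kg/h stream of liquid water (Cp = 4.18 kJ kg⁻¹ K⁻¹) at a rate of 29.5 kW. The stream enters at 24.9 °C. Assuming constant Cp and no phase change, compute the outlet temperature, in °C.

T_out = 4.41 °C

Q = 29.5 kW = 106200 kJ/h
ΔT = Q/(ṁ·Cp) = 106200/(1240×4.18) = 20.489 K
T_out = 24.9 − 20.489 = 4.4107 °C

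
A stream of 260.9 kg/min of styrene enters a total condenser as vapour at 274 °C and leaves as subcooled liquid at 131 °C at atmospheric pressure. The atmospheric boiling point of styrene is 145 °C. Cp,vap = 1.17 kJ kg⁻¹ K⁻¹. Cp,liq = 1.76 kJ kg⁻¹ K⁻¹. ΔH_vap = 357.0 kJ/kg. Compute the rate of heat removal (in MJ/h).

vapour 274→145 °C: -150.93 kJ/kg
condensation at 145 °C: -357 kJ/kg
liquid 145→131 °C: -24.64 kJ/kg
Δh = -150.93 + -357 + -24.64 = -532.57 kJ/kg
Q = ṁ·Δh = 260.9 kg/min × -532.57 kJ/kg = -138950 kJ/min
|Q| = 2315.8 kW = 8336.9 MJ/h

Q_c = 8340 MJ/h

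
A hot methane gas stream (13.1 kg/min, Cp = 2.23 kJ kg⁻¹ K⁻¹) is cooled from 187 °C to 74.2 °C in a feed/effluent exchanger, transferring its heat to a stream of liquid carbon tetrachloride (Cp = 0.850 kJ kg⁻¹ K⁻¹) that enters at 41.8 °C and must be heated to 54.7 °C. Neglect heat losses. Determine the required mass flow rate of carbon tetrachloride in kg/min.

Heat released by hot stream: Q = 13.1 × 2.23 × (187 − 74.2) = 3295.2 kJ/min
Energy balance on cold side (adiabatic exchanger): Q = ṁ_c·Cp_c·(T_c,out − T_c,in)
ṁ_c = 3295.2 / [0.850 × (54.7 − 41.8)] = 300.52 kg/min

ṁ_c = 301 kg/min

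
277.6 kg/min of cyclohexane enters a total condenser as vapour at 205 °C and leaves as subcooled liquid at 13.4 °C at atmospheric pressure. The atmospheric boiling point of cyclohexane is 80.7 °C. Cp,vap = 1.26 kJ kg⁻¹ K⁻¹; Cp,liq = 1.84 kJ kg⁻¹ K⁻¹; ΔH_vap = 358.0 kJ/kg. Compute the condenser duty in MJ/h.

vapour 205→80.7 °C: -156.62 kJ/kg
condensation at 80.7 °C: -358 kJ/kg
liquid 80.7→13.4 °C: -123.83 kJ/kg
Δh = -156.62 + -358 + -123.83 = -638.45 kJ/kg
Q = ṁ·Δh = 277.6 kg/min × -638.45 kJ/kg = -177230 kJ/min
|Q| = 2953.9 kW = 10634 MJ/h

Q_c = 10600 MJ/h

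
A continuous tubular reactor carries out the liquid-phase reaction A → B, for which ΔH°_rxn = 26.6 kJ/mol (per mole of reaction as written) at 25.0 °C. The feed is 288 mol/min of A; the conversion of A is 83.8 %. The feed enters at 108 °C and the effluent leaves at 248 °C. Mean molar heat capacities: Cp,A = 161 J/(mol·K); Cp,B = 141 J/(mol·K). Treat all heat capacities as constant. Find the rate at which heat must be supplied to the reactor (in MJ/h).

Q_in = 710 MJ/h

Extent of reaction ξ = 0.838 × 288 = 241.34 mol/min
Reaction term: ξ·ΔH°_rxn = 241.34 × 26.6 = 6419.8 kJ/min
Sensible, feed 108→25 °C: -3848.5 kJ/min
Outlet flows (mol/min): A 46.656, B 241.34
Sensible, products 25→248 °C: 9263.7 kJ/min
Q = ΔH = 11835 kJ/min = 197.25 kW
Heat supplied = 710.09 MJ/h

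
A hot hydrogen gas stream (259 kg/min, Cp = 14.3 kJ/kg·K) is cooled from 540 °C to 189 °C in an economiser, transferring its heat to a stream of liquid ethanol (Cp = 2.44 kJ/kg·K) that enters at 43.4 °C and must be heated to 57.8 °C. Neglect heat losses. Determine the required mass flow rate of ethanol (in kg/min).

ṁ_c = 37000 kg/min

Heat released by hot stream: Q = 259 × 14.3 × (540 − 189) = 1.3e+06 kJ/min
Energy balance on cold side (adiabatic exchanger): Q = ṁ_c·Cp_c·(T_c,out − T_c,in)
ṁ_c = 1.3e+06 / [2.44 × (57.8 − 43.4)] = 36999 kg/min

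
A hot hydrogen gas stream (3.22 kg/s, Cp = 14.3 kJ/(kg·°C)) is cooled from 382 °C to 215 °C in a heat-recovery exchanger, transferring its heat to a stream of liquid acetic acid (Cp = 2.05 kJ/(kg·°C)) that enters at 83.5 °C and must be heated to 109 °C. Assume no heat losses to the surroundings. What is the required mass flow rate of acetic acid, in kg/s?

Heat released by hot stream: Q = 3.22 × 14.3 × (382 − 215) = 7689.7 kJ/s
Energy balance on cold side (adiabatic exchanger): Q = ṁ_c·Cp_c·(T_c,out − T_c,in)
ṁ_c = 7689.7 / [2.05 × (109 − 83.5)] = 147.1 kg/s

ṁ_c = 147 kg/s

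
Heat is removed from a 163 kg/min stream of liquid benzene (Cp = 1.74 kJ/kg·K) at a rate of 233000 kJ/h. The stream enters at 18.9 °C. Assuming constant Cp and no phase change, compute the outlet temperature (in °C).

T_out = 5.21 °C

Q = 233000 kJ/h = 3883.3 kJ/min
ΔT = Q/(ṁ·Cp) = 3883.3/(163×1.74) = 13.692 K
T_out = 18.9 − 13.692 = 5.208 °C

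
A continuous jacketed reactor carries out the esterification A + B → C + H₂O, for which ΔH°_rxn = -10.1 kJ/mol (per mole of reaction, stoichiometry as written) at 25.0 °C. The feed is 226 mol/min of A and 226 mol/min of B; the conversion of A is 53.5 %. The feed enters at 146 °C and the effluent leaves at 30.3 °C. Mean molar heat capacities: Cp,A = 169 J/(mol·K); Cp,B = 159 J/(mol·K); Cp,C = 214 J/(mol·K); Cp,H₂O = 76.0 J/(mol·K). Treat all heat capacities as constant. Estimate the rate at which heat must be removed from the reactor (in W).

Q_out = 164000 W

Extent of reaction ξ = 0.535 × 226 = 120.91 mol/min
Reaction term: ξ·ΔH°_rxn = 120.91 × -10.1 = -1221.2 kJ/min
Sensible, feed 146→25 °C: -8969.5 kJ/min
Outlet flows (mol/min): A 105.09, B 105.09, C 120.91, H₂O 120.91
Sensible, products 25→30.3 °C: 368.53 kJ/min
Q = ΔH = -9822.2 kJ/min = -163.7 kW
Heat removed = 163700 W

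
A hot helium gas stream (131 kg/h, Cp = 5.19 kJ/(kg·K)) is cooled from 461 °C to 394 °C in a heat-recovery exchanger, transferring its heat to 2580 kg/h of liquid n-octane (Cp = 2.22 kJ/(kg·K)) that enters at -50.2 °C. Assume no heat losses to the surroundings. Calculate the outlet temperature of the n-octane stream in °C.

T_c,out = -42.2 °C

Heat released by hot stream: Q = 131 × 5.19 × (461 − 394) = 45553 kJ/h
Energy balance on cold side (adiabatic exchanger): Q = ṁ_c·Cp_c·(T_c,out − T_c,in)
T_c,out = -50.2 + 45553/(2580 × 2.22) = -42.247 °C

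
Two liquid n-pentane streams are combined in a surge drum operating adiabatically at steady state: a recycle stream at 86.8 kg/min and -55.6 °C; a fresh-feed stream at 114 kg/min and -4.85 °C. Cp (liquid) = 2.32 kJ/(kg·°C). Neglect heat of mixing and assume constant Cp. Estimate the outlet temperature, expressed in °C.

T_out = -26.8 °C

Adiabatic, steady state ⇒ Σ ṁᵢCp,ᵢ(T_out − Tᵢ) = 0
T_out = Σ ṁᵢCp,ᵢTᵢ / Σ ṁᵢCp,ᵢ
      = -12479 / 465.86 = -26.788 °C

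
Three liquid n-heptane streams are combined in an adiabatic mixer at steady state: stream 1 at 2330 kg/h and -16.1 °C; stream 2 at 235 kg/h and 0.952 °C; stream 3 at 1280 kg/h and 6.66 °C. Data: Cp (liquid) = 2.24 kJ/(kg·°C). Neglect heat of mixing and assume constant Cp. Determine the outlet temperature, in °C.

Energy balance with Q = 0: Σ ṁᵢCp,ᵢ(T_out − Tᵢ) = 0
Σ ṁᵢCp,ᵢTᵢ = 2330×2.24×-16.1 + 235×2.24×0.952 + 1280×2.24×6.66 = -64432
Σ ṁᵢCp,ᵢ = 2330×2.24 + 235×2.24 + 1280×2.24 = 8612.8
T_out = -64432 / 8612.8 = -7.481 °C

T_out = -7.48 °C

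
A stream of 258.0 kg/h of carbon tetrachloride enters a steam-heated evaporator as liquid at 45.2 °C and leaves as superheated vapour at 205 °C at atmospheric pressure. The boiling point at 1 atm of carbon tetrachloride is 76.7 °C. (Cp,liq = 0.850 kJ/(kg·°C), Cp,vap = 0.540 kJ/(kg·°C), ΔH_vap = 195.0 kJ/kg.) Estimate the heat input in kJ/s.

liquid 45.2→76.7 °C: 26.775 kJ/kg
vaporisation at 76.7 °C: 195 kJ/kg
vapour 76.7→205 °C: 69.282 kJ/kg
Δh = 26.775 + 195 + 69.282 = 291.06 kJ/kg
Q = ṁ·Δh = 258.0 kg/h × 291.06 kJ/kg = 75093 kJ/h
|Q| = 20.859 kW

Q = 20.9 kJ/s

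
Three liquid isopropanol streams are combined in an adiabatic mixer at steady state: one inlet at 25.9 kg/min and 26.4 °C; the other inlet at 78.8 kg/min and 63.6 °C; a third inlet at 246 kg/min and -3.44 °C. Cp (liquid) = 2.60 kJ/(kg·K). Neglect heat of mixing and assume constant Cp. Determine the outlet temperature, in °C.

T_out = 13.8 °C

Energy balance with Q = 0: Σ ṁᵢCp,ᵢ(T_out − Tᵢ) = 0
Σ ṁᵢCp,ᵢTᵢ = 25.9×2.60×26.4 + 78.8×2.60×63.6 + 246×2.60×-3.44 = 12608
Σ ṁᵢCp,ᵢ = 25.9×2.60 + 78.8×2.60 + 246×2.60 = 911.82
T_out = 12608 / 911.82 = 13.827 °C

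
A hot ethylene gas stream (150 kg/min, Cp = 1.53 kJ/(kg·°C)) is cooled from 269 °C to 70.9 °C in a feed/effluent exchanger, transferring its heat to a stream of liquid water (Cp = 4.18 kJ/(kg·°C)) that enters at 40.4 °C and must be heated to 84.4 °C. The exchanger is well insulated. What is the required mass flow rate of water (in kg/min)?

Heat released by hot stream: Q = 150 × 1.53 × (269 − 70.9) = 45464 kJ/min
Energy balance on cold side (adiabatic exchanger): Q = ṁ_c·Cp_c·(T_c,out − T_c,in)
ṁ_c = 45464 / [4.18 × (84.4 − 40.4)] = 247.19 kg/min

ṁ_c = 247 kg/min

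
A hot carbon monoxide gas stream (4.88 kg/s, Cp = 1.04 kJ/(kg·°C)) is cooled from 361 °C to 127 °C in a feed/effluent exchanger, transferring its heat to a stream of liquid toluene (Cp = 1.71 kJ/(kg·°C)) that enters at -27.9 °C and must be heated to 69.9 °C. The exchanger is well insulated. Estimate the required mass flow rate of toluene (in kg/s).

Heat released by hot stream: Q = 4.88 × 1.04 × (361 − 127) = 1187.6 kJ/s
Energy balance on cold side (adiabatic exchanger): Q = ṁ_c·Cp_c·(T_c,out − T_c,in)
ṁ_c = 1187.6 / [1.71 × (69.9 − -27.9)] = 7.1012 kg/s

ṁ_c = 7.10 kg/s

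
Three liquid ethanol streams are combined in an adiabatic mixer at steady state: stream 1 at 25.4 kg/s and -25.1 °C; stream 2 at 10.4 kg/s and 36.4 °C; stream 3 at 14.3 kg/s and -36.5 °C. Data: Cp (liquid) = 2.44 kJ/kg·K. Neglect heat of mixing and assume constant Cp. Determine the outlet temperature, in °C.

No heat crosses the boundary, so H_out = H_in.
T_out = Σ ṁᵢCp,ᵢTᵢ / Σ ṁᵢCp,ᵢ
      = -1905.5 / 122.24 = -15.587 °C

T_out = -15.6 °C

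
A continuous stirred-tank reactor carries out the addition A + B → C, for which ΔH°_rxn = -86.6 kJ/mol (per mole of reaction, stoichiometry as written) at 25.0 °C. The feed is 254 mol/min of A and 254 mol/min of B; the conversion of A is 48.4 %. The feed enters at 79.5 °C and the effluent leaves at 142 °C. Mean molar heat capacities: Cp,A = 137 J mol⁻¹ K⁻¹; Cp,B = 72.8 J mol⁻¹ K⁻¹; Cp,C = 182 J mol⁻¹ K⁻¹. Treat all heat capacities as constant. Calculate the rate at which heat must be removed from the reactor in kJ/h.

Extent of reaction ξ = 0.484 × 254 = 122.94 mol/min
Reaction term: ξ·ΔH°_rxn = 122.94 × -86.6 = -10646 kJ/min
Sensible, feed 79.5→25 °C: -2904.3 kJ/min
Outlet flows (mol/min): A 131.06, B 131.06, C 122.94
Sensible, products 25→142 °C: 5835 kJ/min
Q = ΔH = -7715.5 kJ/min = -128.59 kW
Heat removed = 462930 kJ/h

Q_out = 463000 kJ/h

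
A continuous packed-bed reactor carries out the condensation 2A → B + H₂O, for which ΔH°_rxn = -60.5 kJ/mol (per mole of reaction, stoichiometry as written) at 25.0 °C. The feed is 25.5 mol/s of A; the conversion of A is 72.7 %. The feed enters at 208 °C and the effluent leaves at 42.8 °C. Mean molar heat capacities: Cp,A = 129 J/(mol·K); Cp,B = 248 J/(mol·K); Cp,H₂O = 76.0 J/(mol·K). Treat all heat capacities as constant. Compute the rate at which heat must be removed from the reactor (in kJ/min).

Extent of reaction ξ = 0.727 × 25.5 / 2 = 9.2692 mol/s
Reaction term: ξ·ΔH°_rxn = 9.2692 × -60.5 = -560.79 kJ/s
Sensible, feed 208→25 °C: -601.98 kJ/s
Outlet flows (mol/s): A 6.9615, B 9.2692, H₂O 9.2692
Sensible, products 25→42.8 °C: 69.443 kJ/s
Q = ΔH = -1093.3 kJ/s = -1093.3 kW
Heat removed = 65600 kJ/min

Q_out = 65600 kJ/min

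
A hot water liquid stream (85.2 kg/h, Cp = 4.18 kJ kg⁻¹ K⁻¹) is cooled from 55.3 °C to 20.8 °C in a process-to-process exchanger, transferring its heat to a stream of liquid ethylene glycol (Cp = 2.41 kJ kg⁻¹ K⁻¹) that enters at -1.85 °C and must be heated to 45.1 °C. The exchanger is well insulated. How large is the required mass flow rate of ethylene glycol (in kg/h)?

ṁ_c = 109 kg/h

Heat released by hot stream: Q = 85.2 × 4.18 × (55.3 − 20.8) = 12287 kJ/h
Energy balance on cold side (adiabatic exchanger): Q = ṁ_c·Cp_c·(T_c,out − T_c,in)
ṁ_c = 12287 / [2.41 × (45.1 − -1.85)] = 108.59 kg/h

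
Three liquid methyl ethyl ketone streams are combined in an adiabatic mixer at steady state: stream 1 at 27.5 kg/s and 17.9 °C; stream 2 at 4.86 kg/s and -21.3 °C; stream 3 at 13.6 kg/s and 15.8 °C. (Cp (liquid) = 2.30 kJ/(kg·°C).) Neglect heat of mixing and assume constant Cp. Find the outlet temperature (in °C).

Adiabatic, steady state ⇒ Σ ṁᵢCp,ᵢ(T_out − Tᵢ) = 0
T_out = Σ ṁᵢCp,ᵢTᵢ / Σ ṁᵢCp,ᵢ
      = 1388.3 / 105.71 = 13.133 °C

T_out = 13.1 °C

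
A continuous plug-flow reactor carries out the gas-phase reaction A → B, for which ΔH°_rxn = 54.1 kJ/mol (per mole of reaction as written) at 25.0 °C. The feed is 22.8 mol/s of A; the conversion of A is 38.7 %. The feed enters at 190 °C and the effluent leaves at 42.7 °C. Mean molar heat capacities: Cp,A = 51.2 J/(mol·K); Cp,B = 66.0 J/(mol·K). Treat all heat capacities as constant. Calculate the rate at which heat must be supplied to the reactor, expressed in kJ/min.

Extent of reaction ξ = 0.387 × 22.8 = 8.8236 mol/s
Reaction term: ξ·ΔH°_rxn = 8.8236 × 54.1 = 477.36 kJ/s
Sensible, feed 190→25 °C: -192.61 kJ/s
Outlet flows (mol/s): A 13.976, B 8.8236
Sensible, products 25→42.7 °C: 22.974 kJ/s
Q = ΔH = 307.72 kJ/s = 307.72 kW
Heat supplied = 18463 kJ/min

Q_in = 18500 kJ/min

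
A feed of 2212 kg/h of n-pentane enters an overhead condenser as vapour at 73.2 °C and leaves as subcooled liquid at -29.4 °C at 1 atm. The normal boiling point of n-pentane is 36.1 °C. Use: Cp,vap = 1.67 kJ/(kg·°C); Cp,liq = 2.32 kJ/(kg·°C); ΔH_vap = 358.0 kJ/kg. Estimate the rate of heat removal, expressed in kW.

vapour 73.2→36.1 °C: -61.957 kJ/kg
condensation at 36.1 °C: -358 kJ/kg
liquid 36.1→-29.4 °C: -151.96 kJ/kg
Δh = -61.957 + -358 + -151.96 = -571.92 kJ/kg
Q = ṁ·Δh = 2212 kg/h × -571.92 kJ/kg = -1.2651e+06 kJ/h
|Q| = 351.41 kW

Q_c = 351 kW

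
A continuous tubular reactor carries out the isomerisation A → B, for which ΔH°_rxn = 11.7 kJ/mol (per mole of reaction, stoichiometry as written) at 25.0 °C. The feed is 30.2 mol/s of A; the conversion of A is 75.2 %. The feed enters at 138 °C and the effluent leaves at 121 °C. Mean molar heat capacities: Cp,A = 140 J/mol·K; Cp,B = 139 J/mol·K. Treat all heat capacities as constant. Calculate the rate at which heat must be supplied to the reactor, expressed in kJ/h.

Extent of reaction ξ = 0.752 × 30.2 = 22.71 mol/s
Reaction term: ξ·ΔH°_rxn = 22.71 × 11.7 = 265.71 kJ/s
Sensible, feed 138→25 °C: -477.76 kJ/s
Outlet flows (mol/s): A 7.4896, B 22.71
Sensible, products 25→121 °C: 403.71 kJ/s
Q = ΔH = 191.66 kJ/s = 191.66 kW
Heat supplied = 689960 kJ/h

Q_in = 690000 kJ/h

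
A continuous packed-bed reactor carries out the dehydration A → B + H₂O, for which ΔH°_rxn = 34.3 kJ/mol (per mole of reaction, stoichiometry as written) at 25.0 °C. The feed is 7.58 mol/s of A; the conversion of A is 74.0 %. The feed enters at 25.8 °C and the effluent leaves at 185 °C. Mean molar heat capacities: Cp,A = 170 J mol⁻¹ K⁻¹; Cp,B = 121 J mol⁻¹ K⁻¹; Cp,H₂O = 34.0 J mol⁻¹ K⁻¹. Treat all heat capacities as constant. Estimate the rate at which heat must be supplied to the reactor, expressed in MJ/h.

Extent of reaction ξ = 0.740 × 7.58 = 5.6092 mol/s
Reaction term: ξ·ΔH°_rxn = 5.6092 × 34.3 = 192.4 kJ/s
Sensible, feed 25.8→25 °C: -1.0309 kJ/s
Outlet flows (mol/s): A 1.9708, B 5.6092, H₂O 5.6092
Sensible, products 25→185 °C: 192.71 kJ/s
Q = ΔH = 384.08 kJ/s = 384.08 kW
Heat supplied = 1382.7 MJ/h

Q_in = 1380 MJ/h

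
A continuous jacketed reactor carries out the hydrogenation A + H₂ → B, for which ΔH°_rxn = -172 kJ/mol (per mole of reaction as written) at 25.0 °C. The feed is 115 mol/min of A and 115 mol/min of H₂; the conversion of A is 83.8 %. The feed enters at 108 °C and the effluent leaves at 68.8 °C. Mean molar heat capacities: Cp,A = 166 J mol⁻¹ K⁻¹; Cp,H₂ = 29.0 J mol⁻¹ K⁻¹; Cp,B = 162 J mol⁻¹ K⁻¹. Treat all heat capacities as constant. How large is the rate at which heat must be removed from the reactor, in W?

Q_out = 293000 W

Extent of reaction ξ = 0.838 × 115 = 96.37 mol/min
Reaction term: ξ·ΔH°_rxn = 96.37 × -172 = -16576 kJ/min
Sensible, feed 108→25 °C: -1861.3 kJ/min
Outlet flows (mol/min): A 18.63, H₂ 18.63, B 96.37
Sensible, products 25→68.8 °C: 842.92 kJ/min
Q = ΔH = -17594 kJ/min = -293.23 kW
Heat removed = 293230 W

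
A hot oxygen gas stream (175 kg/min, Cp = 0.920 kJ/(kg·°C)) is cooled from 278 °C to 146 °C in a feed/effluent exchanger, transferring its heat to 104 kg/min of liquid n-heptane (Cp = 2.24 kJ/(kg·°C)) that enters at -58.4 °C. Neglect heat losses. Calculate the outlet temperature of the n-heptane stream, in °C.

T_c,out = 32.8 °C

Heat released by hot stream: Q = 175 × 0.920 × (278 − 146) = 21252 kJ/min
Energy balance on cold side (adiabatic exchanger): Q = ṁ_c·Cp_c·(T_c,out − T_c,in)
T_c,out = -58.4 + 21252/(104 × 2.24) = 32.826 °C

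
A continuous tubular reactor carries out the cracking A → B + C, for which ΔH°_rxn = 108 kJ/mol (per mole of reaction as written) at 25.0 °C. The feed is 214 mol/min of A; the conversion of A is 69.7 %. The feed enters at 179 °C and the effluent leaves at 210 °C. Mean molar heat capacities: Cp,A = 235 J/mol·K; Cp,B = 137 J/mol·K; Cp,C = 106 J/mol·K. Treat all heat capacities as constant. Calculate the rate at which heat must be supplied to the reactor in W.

Extent of reaction ξ = 0.697 × 214 = 149.16 mol/min
Reaction term: ξ·ΔH°_rxn = 149.16 × 108 = 16109 kJ/min
Sensible, feed 179→25 °C: -7744.7 kJ/min
Outlet flows (mol/min): A 64.842, B 149.16, C 149.16
Sensible, products 25→210 °C: 9524.4 kJ/min
Q = ΔH = 17889 kJ/min = 298.15 kW
Heat supplied = 298150 W

Q_in = 298000 W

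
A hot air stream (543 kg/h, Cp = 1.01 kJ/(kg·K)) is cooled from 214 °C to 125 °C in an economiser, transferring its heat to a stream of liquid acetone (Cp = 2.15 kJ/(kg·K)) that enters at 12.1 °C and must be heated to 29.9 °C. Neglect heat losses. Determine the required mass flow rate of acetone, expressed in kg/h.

Heat released by hot stream: Q = 543 × 1.01 × (214 − 125) = 48810 kJ/h
Energy balance on cold side (adiabatic exchanger): Q = ṁ_c·Cp_c·(T_c,out − T_c,in)
ṁ_c = 48810 / [2.15 × (29.9 − 12.1)] = 1275.4 kg/h

ṁ_c = 1280 kg/h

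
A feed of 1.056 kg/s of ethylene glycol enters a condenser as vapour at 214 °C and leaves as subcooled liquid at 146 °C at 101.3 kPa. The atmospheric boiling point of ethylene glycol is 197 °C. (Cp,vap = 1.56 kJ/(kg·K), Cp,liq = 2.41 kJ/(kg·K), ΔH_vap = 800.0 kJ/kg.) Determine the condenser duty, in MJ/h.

vapour 214→197 °C: -26.52 kJ/kg
condensation at 197 °C: -800 kJ/kg
liquid 197→146 °C: -122.91 kJ/kg
Δh = -26.52 + -800 + -122.91 = -949.43 kJ/kg
Q = ṁ·Δh = 1.056 kg/s × -949.43 kJ/kg = -1002.6 kJ/s
|Q| = 1002.6 kW = 3609.4 MJ/h

Q_c = 3610 MJ/h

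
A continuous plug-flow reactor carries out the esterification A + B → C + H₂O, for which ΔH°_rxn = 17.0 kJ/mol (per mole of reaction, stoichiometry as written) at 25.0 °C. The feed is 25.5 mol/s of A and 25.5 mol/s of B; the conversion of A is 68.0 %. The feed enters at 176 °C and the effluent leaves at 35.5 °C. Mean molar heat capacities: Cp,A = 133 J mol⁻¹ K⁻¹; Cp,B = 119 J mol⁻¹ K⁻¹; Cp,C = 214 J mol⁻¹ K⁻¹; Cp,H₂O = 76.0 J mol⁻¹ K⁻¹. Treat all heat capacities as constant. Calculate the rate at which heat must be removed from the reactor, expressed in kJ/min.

Q_out = 36100 kJ/min

Extent of reaction ξ = 0.680 × 25.5 = 17.34 mol/s
Reaction term: ξ·ΔH°_rxn = 17.34 × 17.0 = 294.78 kJ/s
Sensible, feed 176→25 °C: -970.33 kJ/s
Outlet flows (mol/s): A 8.16, B 8.16, C 17.34, H₂O 17.34
Sensible, products 25→35.5 °C: 74.392 kJ/s
Q = ΔH = -601.15 kJ/s = -601.15 kW
Heat removed = 36069 kJ/min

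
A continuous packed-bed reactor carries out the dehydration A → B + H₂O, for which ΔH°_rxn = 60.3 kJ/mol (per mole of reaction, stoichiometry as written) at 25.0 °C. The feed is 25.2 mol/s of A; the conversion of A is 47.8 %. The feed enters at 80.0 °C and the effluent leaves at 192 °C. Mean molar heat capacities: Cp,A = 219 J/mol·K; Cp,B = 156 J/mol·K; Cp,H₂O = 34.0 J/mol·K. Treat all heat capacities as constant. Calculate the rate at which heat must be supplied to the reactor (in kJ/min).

Extent of reaction ξ = 0.478 × 25.2 = 12.046 mol/s
Reaction term: ξ·ΔH°_rxn = 12.046 × 60.3 = 726.35 kJ/s
Sensible, feed 80.0→25 °C: -303.53 kJ/s
Outlet flows (mol/s): A 13.154, B 12.046, H₂O 12.046
Sensible, products 25→192 °C: 863.3 kJ/s
Q = ΔH = 1286.1 kJ/s = 1286.1 kW
Heat supplied = 77167 kJ/min

Q_in = 77200 kJ/min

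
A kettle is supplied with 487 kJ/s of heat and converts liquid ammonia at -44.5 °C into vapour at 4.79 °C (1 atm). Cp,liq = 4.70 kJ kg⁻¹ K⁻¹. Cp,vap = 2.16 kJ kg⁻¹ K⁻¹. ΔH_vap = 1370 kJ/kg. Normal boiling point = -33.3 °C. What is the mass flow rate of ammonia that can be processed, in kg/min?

ṁ = 19.4 kg/min

Δh = 4.70×(-33.3−-44.5) + 1370 + 2.16×(4.79−-33.3) = 1504.9 kJ/kg
Q = 487 kJ/s = 487 kJ/s = 29220 kJ/min
ṁ = Q/Δh = 29220 / 1504.9 = 19.416 kg/min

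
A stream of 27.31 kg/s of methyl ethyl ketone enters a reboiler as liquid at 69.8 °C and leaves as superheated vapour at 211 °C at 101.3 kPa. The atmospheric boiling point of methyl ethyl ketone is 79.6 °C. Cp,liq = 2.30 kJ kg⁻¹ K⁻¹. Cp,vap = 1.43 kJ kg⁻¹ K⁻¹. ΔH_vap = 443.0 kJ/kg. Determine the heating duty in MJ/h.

liquid 69.8→79.6 °C: 22.54 kJ/kg
vaporisation at 79.6 °C: 443 kJ/kg
vapour 79.6→211 °C: 187.9 kJ/kg
Δh = 22.54 + 443 + 187.9 = 653.44 kJ/kg
Q = ṁ·Δh = 27.31 kg/s × 653.44 kJ/kg = 17846 kJ/s
|Q| = 17846 kW = 64244 MJ/h

Q = 64200 MJ/h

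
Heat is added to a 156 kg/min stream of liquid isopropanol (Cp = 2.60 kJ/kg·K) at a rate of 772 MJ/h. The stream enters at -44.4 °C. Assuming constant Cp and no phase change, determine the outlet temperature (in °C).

Q = 772 MJ/h = 12867 kJ/min
ΔT = Q/(ṁ·Cp) = 12867/(156×2.60) = 31.723 K
T_out = -44.4 + 31.723 = -12.677 °C

T_out = -12.7 °C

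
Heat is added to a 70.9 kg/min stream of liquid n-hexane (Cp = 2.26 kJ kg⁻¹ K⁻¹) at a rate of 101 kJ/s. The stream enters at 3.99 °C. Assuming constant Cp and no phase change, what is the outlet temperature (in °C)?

Q = 101 kJ/s = 6060 kJ/min
ΔT = Q/(ṁ·Cp) = 6060/(70.9×2.26) = 37.82 K
T_out = 3.99 + 37.82 = 41.81 °C

T_out = 41.8 °C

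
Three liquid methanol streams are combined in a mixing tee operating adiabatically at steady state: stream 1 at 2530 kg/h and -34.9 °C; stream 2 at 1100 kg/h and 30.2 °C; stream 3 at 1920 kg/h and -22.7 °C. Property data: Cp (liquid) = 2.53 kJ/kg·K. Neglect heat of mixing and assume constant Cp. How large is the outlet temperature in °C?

T_out = -17.8 °C

Adiabatic, steady state ⇒ Σ ṁᵢCp,ᵢ(T_out − Tᵢ) = 0
T_out = Σ ṁᵢCp,ᵢTᵢ / Σ ṁᵢCp,ᵢ
      = -249610 / 14042 = -17.777 °C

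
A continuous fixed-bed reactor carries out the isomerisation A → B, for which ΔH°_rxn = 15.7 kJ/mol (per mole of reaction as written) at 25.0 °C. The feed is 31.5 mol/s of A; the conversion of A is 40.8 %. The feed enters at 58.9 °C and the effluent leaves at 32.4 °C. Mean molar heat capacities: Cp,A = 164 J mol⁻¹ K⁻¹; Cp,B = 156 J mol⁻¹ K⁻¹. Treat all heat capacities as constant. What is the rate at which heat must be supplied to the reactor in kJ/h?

Q_in = 231000 kJ/h

Extent of reaction ξ = 0.408 × 31.5 = 12.852 mol/s
Reaction term: ξ·ΔH°_rxn = 12.852 × 15.7 = 201.78 kJ/s
Sensible, feed 58.9→25 °C: -175.13 kJ/s
Outlet flows (mol/s): A 18.648, B 12.852
Sensible, products 25→32.4 °C: 37.468 kJ/s
Q = ΔH = 64.117 kJ/s = 64.117 kW
Heat supplied = 230820 kJ/h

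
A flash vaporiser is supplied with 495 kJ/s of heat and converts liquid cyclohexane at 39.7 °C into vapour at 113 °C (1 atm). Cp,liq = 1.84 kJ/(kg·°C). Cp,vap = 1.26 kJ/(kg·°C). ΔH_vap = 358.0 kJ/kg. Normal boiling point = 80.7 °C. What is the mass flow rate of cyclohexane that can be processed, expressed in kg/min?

Δh = 1.84×(80.7−39.7) + 358.0 + 1.26×(113−80.7) = 474.14 kJ/kg
Q = 495 kJ/s = 495 kJ/s = 29700 kJ/min
ṁ = Q/Δh = 29700 / 474.14 = 62.64 kg/min

ṁ = 62.6 kg/min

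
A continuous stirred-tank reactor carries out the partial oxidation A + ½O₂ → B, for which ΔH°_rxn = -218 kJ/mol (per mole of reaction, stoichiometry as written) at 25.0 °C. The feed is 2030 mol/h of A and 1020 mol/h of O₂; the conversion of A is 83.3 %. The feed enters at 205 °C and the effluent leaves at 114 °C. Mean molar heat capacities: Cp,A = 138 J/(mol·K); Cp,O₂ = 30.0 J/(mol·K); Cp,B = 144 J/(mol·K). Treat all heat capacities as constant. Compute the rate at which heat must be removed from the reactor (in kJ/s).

Q_out = 111 kJ/s

Extent of reaction ξ = 0.833 × 2030 = 1691 mol/h
Reaction term: ξ·ΔH°_rxn = 1691 × -218 = -368640 kJ/h
Sensible, feed 205→25 °C: -55933 kJ/h
Outlet flows (mol/h): A 339.01, O₂ 174.5, B 1691
Sensible, products 25→114 °C: 26301 kJ/h
Q = ΔH = -398270 kJ/h = -110.63 kW
Heat removed = 110.63 kJ/s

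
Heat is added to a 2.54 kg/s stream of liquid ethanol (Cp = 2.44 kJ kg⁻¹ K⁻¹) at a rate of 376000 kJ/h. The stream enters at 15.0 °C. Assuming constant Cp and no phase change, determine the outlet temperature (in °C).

T_out = 31.9 °C

Q = 376000 kJ/h = 104.44 kJ/s
ΔT = Q/(ṁ·Cp) = 104.44/(2.54×2.44) = 16.852 K
T_out = 15.0 + 16.852 = 31.852 °C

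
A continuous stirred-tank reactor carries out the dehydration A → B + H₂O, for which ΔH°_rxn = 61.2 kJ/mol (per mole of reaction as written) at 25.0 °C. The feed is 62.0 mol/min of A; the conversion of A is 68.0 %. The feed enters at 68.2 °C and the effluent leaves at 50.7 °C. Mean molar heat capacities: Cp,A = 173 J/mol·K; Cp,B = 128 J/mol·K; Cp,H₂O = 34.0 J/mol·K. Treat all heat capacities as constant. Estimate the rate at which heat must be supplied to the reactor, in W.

Q_in = 39700 W

Extent of reaction ξ = 0.680 × 62.0 = 42.16 mol/min
Reaction term: ξ·ΔH°_rxn = 42.16 × 61.2 = 2580.2 kJ/min
Sensible, feed 68.2→25 °C: -463.36 kJ/min
Outlet flows (mol/min): A 19.84, B 42.16, H₂O 42.16
Sensible, products 25→50.7 °C: 263.74 kJ/min
Q = ΔH = 2380.6 kJ/min = 39.676 kW
Heat supplied = 39676 W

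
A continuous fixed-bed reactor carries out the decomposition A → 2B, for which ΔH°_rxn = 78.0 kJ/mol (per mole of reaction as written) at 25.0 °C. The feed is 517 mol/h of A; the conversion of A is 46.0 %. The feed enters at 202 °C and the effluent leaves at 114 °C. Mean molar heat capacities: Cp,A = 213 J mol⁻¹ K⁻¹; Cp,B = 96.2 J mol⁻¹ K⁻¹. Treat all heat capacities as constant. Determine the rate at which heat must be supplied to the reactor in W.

Extent of reaction ξ = 0.460 × 517 = 237.82 mol/h
Reaction term: ξ·ΔH°_rxn = 237.82 × 78.0 = 18550 kJ/h
Sensible, feed 202→25 °C: -19491 kJ/h
Outlet flows (mol/h): A 279.18, B 475.64
Sensible, products 25→114 °C: 9364.7 kJ/h
Q = ΔH = 8423.3 kJ/h = 2.3398 kW
Heat supplied = 2339.8 W

Q_in = 2340 W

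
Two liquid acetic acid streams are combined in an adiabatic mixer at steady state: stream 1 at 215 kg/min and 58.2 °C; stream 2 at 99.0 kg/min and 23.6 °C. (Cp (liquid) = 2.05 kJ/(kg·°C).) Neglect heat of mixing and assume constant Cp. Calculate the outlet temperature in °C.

T_out = 47.3 °C

No heat crosses the boundary, so H_out = H_in.
Σ ṁᵢCp,ᵢTᵢ = 215×2.05×58.2 + 99.0×2.05×23.6 = 30441
Σ ṁᵢCp,ᵢ = 215×2.05 + 99.0×2.05 = 643.7
T_out = 30441 / 643.7 = 47.291 °C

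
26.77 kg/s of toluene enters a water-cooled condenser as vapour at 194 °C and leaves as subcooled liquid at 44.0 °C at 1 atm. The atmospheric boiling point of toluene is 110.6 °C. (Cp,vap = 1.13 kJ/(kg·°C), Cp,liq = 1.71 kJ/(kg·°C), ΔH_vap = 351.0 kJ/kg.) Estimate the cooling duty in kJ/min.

vapour 194→110.6 °C: -94.242 kJ/kg
condensation at 110.6 °C: -351 kJ/kg
liquid 110.6→44.0 °C: -113.89 kJ/kg
Δh = -94.242 + -351 + -113.89 = -559.13 kJ/kg
Q = ṁ·Δh = 26.77 kg/s × -559.13 kJ/kg = -14968 kJ/s
|Q| = 14968 kW = 898070 kJ/min

Q_c = 898000 kJ/min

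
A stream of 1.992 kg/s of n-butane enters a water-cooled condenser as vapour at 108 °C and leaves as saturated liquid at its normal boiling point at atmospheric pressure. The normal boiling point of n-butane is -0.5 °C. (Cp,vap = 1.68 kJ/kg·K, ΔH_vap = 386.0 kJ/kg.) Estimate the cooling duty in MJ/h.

Q_c = 4080 MJ/h

vapour 108→-0.5 °C: -182.28 kJ/kg
condensation at -0.5 °C: -386 kJ/kg
Δh = -182.28 + -386 = -568.28 kJ/kg
Q = ṁ·Δh = 1.992 kg/s × -568.28 kJ/kg = -1132 kJ/s
|Q| = 1132 kW = 4075.2 MJ/h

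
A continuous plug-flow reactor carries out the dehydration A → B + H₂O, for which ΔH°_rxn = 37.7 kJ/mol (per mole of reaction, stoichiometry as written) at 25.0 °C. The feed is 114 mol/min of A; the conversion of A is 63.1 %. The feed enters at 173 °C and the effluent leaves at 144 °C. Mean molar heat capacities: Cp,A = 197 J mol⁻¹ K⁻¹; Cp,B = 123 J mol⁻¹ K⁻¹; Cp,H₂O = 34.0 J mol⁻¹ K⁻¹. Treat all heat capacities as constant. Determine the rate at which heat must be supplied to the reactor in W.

Q_in = 28600 W

Extent of reaction ξ = 0.631 × 114 = 71.934 mol/min
Reaction term: ξ·ΔH°_rxn = 71.934 × 37.7 = 2711.9 kJ/min
Sensible, feed 173→25 °C: -3323.8 kJ/min
Outlet flows (mol/min): A 42.066, B 71.934, H₂O 71.934
Sensible, products 25→144 °C: 2330.1 kJ/min
Q = ΔH = 1718.2 kJ/min = 28.637 kW
Heat supplied = 28637 W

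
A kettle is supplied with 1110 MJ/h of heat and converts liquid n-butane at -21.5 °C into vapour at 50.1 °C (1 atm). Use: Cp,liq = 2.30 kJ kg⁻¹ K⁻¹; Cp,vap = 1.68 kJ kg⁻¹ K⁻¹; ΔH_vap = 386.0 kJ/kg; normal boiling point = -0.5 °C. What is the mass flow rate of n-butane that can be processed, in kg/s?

ṁ = 0.594 kg/s

Δh = 2.30×(-0.5−-21.5) + 386.0 + 1.68×(50.1−-0.5) = 519.31 kJ/kg
Q = 1110 MJ/h = 308.33 kJ/s = 308.33 kJ/s
ṁ = Q/Δh = 308.33 / 519.31 = 0.59374 kg/s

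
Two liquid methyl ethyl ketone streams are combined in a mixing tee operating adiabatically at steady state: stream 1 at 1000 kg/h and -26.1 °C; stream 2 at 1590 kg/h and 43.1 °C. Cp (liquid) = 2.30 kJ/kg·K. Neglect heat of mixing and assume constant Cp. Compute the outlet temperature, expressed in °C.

T_out = 16.4 °C

Adiabatic, steady state ⇒ Σ ṁᵢCp,ᵢ(T_out − Tᵢ) = 0
Σ ṁᵢCp,ᵢTᵢ = 1000×2.30×-26.1 + 1590×2.30×43.1 = 97587
Σ ṁᵢCp,ᵢ = 1000×2.30 + 1590×2.30 = 5957
T_out = 97587 / 5957 = 16.382 °C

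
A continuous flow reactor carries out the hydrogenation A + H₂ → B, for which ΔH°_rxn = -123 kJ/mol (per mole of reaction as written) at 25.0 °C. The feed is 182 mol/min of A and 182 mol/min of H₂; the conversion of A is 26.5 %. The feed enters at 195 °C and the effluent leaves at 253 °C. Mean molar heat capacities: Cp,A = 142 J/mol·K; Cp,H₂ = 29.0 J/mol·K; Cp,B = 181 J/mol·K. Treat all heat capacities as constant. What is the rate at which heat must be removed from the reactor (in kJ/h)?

Q_out = 241000 kJ/h

Extent of reaction ξ = 0.265 × 182 = 48.23 mol/min
Reaction term: ξ·ΔH°_rxn = 48.23 × -123 = -5932.3 kJ/min
Sensible, feed 195→25 °C: -5290.7 kJ/min
Outlet flows (mol/min): A 133.77, H₂ 133.77, B 48.23
Sensible, products 25→253 °C: 7205.8 kJ/min
Q = ΔH = -4017.2 kJ/min = -66.954 kW
Heat removed = 241030 kJ/h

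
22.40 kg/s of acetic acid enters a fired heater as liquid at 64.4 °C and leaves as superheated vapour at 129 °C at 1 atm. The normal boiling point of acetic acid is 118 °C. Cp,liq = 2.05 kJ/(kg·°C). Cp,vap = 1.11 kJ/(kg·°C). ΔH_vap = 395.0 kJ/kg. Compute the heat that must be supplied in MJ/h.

liquid 64.4→118 °C: 109.88 kJ/kg
vaporisation at 118 °C: 395 kJ/kg
vapour 118→129 °C: 12.21 kJ/kg
Δh = 109.88 + 395 + 12.21 = 517.09 kJ/kg
Q = ṁ·Δh = 22.40 kg/s × 517.09 kJ/kg = 11583 kJ/s
|Q| = 11583 kW = 41698 MJ/h

Q = 41700 MJ/h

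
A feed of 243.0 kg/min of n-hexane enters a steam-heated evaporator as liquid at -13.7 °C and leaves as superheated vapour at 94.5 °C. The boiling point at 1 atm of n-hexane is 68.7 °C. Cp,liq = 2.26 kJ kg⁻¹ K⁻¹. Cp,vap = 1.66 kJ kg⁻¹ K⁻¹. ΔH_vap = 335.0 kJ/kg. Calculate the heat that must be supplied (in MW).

liquid -13.7→68.7 °C: 186.22 kJ/kg
vaporisation at 68.7 °C: 335 kJ/kg
vapour 68.7→94.5 °C: 42.828 kJ/kg
Δh = 186.22 + 335 + 42.828 = 564.05 kJ/kg
Q = ṁ·Δh = 243.0 kg/min × 564.05 kJ/kg = 137060 kJ/min
|Q| = 2284.4 kW = 2.2844 MW

Q = 2.28 MW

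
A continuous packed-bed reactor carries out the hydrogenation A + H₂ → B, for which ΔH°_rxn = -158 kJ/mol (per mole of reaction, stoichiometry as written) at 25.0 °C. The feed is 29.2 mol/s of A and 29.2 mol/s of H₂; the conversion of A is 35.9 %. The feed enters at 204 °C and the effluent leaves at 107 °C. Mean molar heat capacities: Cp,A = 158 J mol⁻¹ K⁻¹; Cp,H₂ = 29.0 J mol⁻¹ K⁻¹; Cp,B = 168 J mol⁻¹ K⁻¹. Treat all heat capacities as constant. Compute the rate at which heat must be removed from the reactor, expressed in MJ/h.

Q_out = 7930 MJ/h

Extent of reaction ξ = 0.359 × 29.2 = 10.483 mol/s
Reaction term: ξ·ΔH°_rxn = 10.483 × -158 = -1656.3 kJ/s
Sensible, feed 204→25 °C: -977.41 kJ/s
Outlet flows (mol/s): A 18.717, H₂ 18.717, B 10.483
Sensible, products 25→107 °C: 431.42 kJ/s
Q = ΔH = -2202.3 kJ/s = -2202.3 kW
Heat removed = 7928.2 MJ/h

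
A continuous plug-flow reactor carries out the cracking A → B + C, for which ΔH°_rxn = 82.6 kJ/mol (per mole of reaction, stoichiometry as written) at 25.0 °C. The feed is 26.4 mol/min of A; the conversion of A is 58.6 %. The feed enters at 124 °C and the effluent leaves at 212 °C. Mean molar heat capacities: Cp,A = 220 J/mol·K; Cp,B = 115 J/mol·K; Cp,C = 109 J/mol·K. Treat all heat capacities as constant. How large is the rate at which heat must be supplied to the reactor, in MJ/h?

Extent of reaction ξ = 0.586 × 26.4 = 15.47 mol/min
Reaction term: ξ·ΔH°_rxn = 15.47 × 82.6 = 1277.9 kJ/min
Sensible, feed 124→25 °C: -574.99 kJ/min
Outlet flows (mol/min): A 10.93, B 15.47, C 15.47
Sensible, products 25→212 °C: 1097.7 kJ/min
Q = ΔH = 1800.5 kJ/min = 30.009 kW
Heat supplied = 108.03 MJ/h

Q_in = 108 MJ/h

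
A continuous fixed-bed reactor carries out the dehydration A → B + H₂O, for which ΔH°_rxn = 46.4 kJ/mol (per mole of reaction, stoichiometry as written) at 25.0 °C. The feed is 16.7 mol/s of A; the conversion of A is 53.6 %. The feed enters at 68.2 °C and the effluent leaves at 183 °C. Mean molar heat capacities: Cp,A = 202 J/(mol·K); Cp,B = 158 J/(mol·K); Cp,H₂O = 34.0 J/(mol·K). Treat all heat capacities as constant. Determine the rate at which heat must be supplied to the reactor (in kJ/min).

Extent of reaction ξ = 0.536 × 16.7 = 8.9512 mol/s
Reaction term: ξ·ΔH°_rxn = 8.9512 × 46.4 = 415.34 kJ/s
Sensible, feed 68.2→25 °C: -145.73 kJ/s
Outlet flows (mol/s): A 7.7488, B 8.9512, H₂O 8.9512
Sensible, products 25→183 °C: 518.85 kJ/s
Q = ΔH = 788.46 kJ/s = 788.46 kW
Heat supplied = 47308 kJ/min

Q_in = 47300 kJ/min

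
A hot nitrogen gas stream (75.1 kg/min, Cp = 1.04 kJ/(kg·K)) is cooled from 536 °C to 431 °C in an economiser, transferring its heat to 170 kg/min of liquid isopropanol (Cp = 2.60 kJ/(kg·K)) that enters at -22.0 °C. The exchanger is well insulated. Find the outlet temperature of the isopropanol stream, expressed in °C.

Heat released by hot stream: Q = 75.1 × 1.04 × (536 − 431) = 8200.9 kJ/min
Energy balance on cold side (adiabatic exchanger): Q = ṁ_c·Cp_c·(T_c,out − T_c,in)
T_c,out = -22.0 + 8200.9/(170 × 2.60) = -3.4459 °C

T_c,out = -3.45 °C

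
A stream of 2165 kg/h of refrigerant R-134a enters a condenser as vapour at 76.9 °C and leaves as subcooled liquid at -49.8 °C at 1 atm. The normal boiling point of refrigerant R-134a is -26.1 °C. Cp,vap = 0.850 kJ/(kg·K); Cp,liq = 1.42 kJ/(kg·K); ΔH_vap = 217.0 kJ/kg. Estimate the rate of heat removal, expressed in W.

vapour 76.9→-26.1 °C: -87.55 kJ/kg
condensation at -26.1 °C: -217 kJ/kg
liquid -26.1→-49.8 °C: -33.654 kJ/kg
Δh = -87.55 + -217 + -33.654 = -338.2 kJ/kg
Q = ṁ·Δh = 2165 kg/h × -338.2 kJ/kg = -732210 kJ/h
|Q| = 203.39 kW = 203390 W

Q_c = 203000 W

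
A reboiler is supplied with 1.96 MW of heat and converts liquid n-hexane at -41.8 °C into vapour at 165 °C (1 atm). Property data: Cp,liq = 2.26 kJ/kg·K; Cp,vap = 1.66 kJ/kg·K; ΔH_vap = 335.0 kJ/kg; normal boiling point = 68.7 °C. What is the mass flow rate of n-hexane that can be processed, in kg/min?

ṁ = 158 kg/min

Δh = 2.26×(68.7−-41.8) + 335.0 + 1.66×(165−68.7) = 744.59 kJ/kg
Q = 1.96 MW = 1960 kJ/s = 117600 kJ/min
ṁ = Q/Δh = 117600 / 744.59 = 157.94 kg/min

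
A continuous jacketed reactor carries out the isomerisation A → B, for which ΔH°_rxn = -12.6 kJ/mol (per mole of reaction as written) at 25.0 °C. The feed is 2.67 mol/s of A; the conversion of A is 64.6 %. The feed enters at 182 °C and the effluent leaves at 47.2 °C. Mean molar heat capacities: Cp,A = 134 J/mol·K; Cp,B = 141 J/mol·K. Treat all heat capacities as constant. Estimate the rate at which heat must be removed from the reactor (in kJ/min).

Q_out = 4180 kJ/min

Extent of reaction ξ = 0.646 × 2.67 = 1.7248 mol/s
Reaction term: ξ·ΔH°_rxn = 1.7248 × -12.6 = -21.733 kJ/s
Sensible, feed 182→25 °C: -56.171 kJ/s
Outlet flows (mol/s): A 0.94518, B 1.7248
Sensible, products 25→47.2 °C: 8.2108 kJ/s
Q = ΔH = -69.693 kJ/s = -69.693 kW
Heat removed = 4181.6 kJ/min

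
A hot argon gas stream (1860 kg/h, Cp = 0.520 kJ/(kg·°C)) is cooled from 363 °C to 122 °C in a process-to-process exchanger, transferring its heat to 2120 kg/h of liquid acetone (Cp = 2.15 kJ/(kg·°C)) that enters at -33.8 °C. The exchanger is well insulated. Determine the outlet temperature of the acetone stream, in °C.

Heat released by hot stream: Q = 1860 × 0.520 × (363 − 122) = 233100 kJ/h
Energy balance on cold side (adiabatic exchanger): Q = ṁ_c·Cp_c·(T_c,out − T_c,in)
T_c,out = -33.8 + 233100/(2120 × 2.15) = 17.34 °C

T_c,out = 17.3 °C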